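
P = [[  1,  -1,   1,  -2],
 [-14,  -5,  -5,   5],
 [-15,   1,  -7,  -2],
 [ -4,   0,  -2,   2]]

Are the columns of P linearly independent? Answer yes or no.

Row reduce P to echelon form.
R2 ← R2 + (14)·R1: [0, -19, 9, -23]
R3 ← R3 + (15)·R1: [0, -14, 8, -32]
R4 ← R4 + (4)·R1: [0, -4, 2, -6]
R3 ← R3 − (14/19)·R2: [0, 0, 26/19, -286/19]
R4 ← R4 − (4/19)·R2: [0, 0, 2/19, -22/19]
R4 ← R4 − (1/13)·R3: [0, 0, 0, 0]
3 pivots among 4 columns.
Only 3 < 4 pivot columns, so the columns are linearly dependent.

no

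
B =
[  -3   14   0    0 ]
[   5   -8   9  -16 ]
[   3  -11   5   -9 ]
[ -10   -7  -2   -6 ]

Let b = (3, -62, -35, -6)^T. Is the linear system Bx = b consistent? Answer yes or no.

yes

Row reduce the augmented matrix [B | b].
R2 ← R2 + (5/3)·R1: [0, 46/3, 9, -16, -57]
R3 ← R3 + R1: [0, 3, 5, -9, -32]
R4 ← R4 − (10/3)·R1: [0, -161/3, -2, -6, -16]
R3 ← R3 − (9/46)·R2: [0, 0, 149/46, -135/23, -959/46]
R4 ← R4 + (7/2)·R2: [0, 0, 59/2, -62, -431/2]
R4 ← R4 − (1357/149)·R3: [0, 0, 0, -1273/149, -3819/149]
The echelon form has 4 nonzero rows, and every pivot lies in the first 4 columns, so rank(B) = rank([B|b]) = 4.
The system is consistent.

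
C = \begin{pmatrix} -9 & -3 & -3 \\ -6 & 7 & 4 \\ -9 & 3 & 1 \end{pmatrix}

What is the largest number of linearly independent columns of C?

Row reduce to echelon form.
R2 ← R2 − (2/3)·R1: [0, 9, 6]
R3 ← R3 − R1: [0, 6, 4]
R3 ← R3 − (2/3)·R2: [0, 0, 0]
Echelon form has 2 nonzero rows, so rank(C) = 2.
The rank gives the maximum number of linearly independent columns: 2.

2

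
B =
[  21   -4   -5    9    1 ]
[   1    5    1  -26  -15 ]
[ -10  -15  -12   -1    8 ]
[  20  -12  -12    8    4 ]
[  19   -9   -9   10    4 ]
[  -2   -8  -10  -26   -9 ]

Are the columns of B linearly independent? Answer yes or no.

Row reduce B to echelon form.
R2 ← R2 − (1/21)·R1: [0, 109/21, 26/21, -185/7, -316/21]
R3 ← R3 + (10/21)·R1: [0, -355/21, -302/21, 23/7, 178/21]
R4 ← R4 − (20/21)·R1: [0, -172/21, -152/21, -4/7, 64/21]
R5 ← R5 − (19/21)·R1: [0, -113/21, -94/21, 13/7, 65/21]
R6 ← R6 + (2/21)·R1: [0, -176/21, -220/21, -176/7, -187/21]
R3 ← R3 + (355/109)·R2: [0, 0, -1128/109, -9024/109, -4418/109]
R4 ← R4 + (172/109)·R2: [0, 0, -576/109, -4608/109, -2256/109]
R5 ← R5 + (113/109)·R2: [0, 0, -348/109, -2784/109, -1363/109]
R6 ← R6 + (176/109)·R2: [0, 0, -924/109, -7392/109, -3619/109]
R4 ← R4 − (24/47)·R3: [0, 0, 0, 0, 0]
R5 ← R5 − (29/94)·R3: [0, 0, 0, 0, 0]
R6 ← R6 − (77/94)·R3: [0, 0, 0, 0, 0]
3 pivots among 5 columns.
Only 3 < 5 pivot columns, so the columns are linearly dependent.

no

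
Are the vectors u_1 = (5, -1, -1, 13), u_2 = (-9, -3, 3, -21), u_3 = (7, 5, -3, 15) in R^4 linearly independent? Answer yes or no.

Form the matrix with these vectors as rows and row reduce.
R2 ← R2 + (9/5)·R1: [0, -24/5, 6/5, 12/5]
R3 ← R3 − (7/5)·R1: [0, 32/5, -8/5, -16/5]
R3 ← R3 + (4/3)·R2: [0, 0, 0, 0]
2 nonzero rows, so the 3 vectors span a space of dimension 2.
Since 2 < 3, the vectors are linearly dependent.

no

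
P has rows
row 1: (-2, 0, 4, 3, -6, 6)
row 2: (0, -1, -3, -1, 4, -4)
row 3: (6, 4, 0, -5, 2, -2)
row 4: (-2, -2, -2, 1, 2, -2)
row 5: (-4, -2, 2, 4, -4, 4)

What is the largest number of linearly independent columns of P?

2

Row reduce to echelon form.
R3 ← R3 + (3)·R1: [0, 4, 12, 4, -16, 16]
R4 ← R4 − R1: [0, -2, -6, -2, 8, -8]
R5 ← R5 − (2)·R1: [0, -2, -6, -2, 8, -8]
R3 ← R3 + (4)·R2: [0, 0, 0, 0, 0, 0]
R4 ← R4 − (2)·R2: [0, 0, 0, 0, 0, 0]
R5 ← R5 − (2)·R2: [0, 0, 0, 0, 0, 0]
Echelon form has 2 nonzero rows, so rank(P) = 2.
The rank gives the maximum number of linearly independent columns: 2.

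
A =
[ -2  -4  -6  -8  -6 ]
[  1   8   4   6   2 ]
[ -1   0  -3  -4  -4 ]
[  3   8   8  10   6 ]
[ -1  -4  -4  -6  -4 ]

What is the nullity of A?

Row reduce to echelon form.
R2 ← R2 + (1/2)·R1: [0, 6, 1, 2, -1]
R3 ← R3 − (1/2)·R1: [0, 2, 0, 0, -1]
R4 ← R4 + (3/2)·R1: [0, 2, -1, -2, -3]
R5 ← R5 − (1/2)·R1: [0, -2, -1, -2, -1]
R3 ← R3 − (1/3)·R2: [0, 0, -1/3, -2/3, -2/3]
R4 ← R4 − (1/3)·R2: [0, 0, -4/3, -8/3, -8/3]
R5 ← R5 + (1/3)·R2: [0, 0, -2/3, -4/3, -4/3]
R4 ← R4 − (4)·R3: [0, 0, 0, 0, 0]
R5 ← R5 − (2)·R3: [0, 0, 0, 0, 0]
3 nonzero rows, so rank(A) = 3.
A has 5 columns; by rank–nullity, nullity = 5 − 3 = 2.

2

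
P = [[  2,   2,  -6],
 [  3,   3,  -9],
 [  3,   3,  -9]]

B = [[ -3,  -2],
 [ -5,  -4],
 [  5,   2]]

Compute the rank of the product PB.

1

First compute PB:
[[-46, -24],
 [-69, -36],
 [-69, -36]]
Now row reduce the product.
R2 ← R2 − (3/2)·R1: [0, 0]
R3 ← R3 − (3/2)·R1: [0, 0]
1 nonzero row, so rank(PB) = 1.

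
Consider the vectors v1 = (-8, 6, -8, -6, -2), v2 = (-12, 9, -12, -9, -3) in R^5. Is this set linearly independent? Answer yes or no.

no

Form the matrix with these vectors as rows and row reduce.
R2 ← R2 − (3/2)·R1: [0, 0, 0, 0, 0]
1 nonzero row, so the 2 vectors span a space of dimension 1.
Since 1 < 2, the vectors are linearly dependent.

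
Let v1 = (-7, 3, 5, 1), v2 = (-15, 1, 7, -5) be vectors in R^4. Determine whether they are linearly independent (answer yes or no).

Form the matrix with these vectors as rows and row reduce.
R2 ← R2 − (15/7)·R1: [0, -38/7, -26/7, -50/7]
2 nonzero rows, so the 2 vectors span a space of dimension 2.
Since 2 = 2, the vectors are linearly independent.

yes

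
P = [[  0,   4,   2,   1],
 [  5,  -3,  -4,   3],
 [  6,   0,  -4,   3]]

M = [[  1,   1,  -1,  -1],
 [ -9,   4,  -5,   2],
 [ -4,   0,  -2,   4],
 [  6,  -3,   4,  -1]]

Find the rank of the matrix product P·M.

First compute PM:
[[-38,  13, -20,  15],
 [ 66, -16,  30, -30],
 [ 40,  -3,  14, -25]]
Now row reduce the product.
R2 ← R2 + (33/19)·R1: [0, 125/19, -90/19, -75/19]
R3 ← R3 + (20/19)·R1: [0, 203/19, -134/19, -175/19]
R3 ← R3 − (203/125)·R2: [0, 0, 16/25, -14/5]
3 nonzero rows, so rank(PM) = 3.

3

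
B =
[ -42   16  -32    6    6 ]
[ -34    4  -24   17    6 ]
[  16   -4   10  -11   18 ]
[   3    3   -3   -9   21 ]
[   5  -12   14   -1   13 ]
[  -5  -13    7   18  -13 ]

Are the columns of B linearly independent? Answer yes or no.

yes

Row reduce B to echelon form.
R2 ← R2 − (17/21)·R1: [0, -188/21, 40/21, 85/7, 8/7]
R3 ← R3 + (8/21)·R1: [0, 44/21, -46/21, -61/7, 142/7]
R4 ← R4 + (1/14)·R1: [0, 29/7, -37/7, -60/7, 150/7]
R5 ← R5 + (5/42)·R1: [0, -212/21, 214/21, -2/7, 96/7]
R6 ← R6 − (5/42)·R1: [0, -313/21, 227/21, 121/7, -96/7]
R3 ← R3 + (11/47)·R2: [0, 0, -82/47, -276/47, 966/47]
R4 ← R4 + (87/188)·R2: [0, 0, -207/47, -555/188, 1032/47]
R5 ← R5 − (53/47)·R2: [0, 0, 378/47, -657/47, 584/47]
R6 ← R6 − (313/188)·R2: [0, 0, 359/47, -551/188, -734/47]
R4 ← R4 − (207/82)·R3: [0, 0, 0, 1947/164, -1227/41]
R5 ← R5 + (189/41)·R3: [0, 0, 0, -1683/41, 4394/41]
R6 ← R6 + (359/82)·R3: [0, 0, 0, -4697/164, 3049/41]
R5 ← R5 + (204/59)·R4: [0, 0, 0, 0, 218/59]
R6 ← R6 + (427/177)·R4: [0, 0, 0, 0, 128/59]
R6 ← R6 − (64/109)·R5: [0, 0, 0, 0, 0]
5 pivots among 5 columns.
Every column is a pivot column, so the columns are linearly independent.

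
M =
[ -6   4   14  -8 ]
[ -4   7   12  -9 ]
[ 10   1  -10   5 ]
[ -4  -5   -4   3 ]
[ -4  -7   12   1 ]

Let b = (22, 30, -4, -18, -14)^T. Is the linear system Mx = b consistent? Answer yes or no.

Row reduce the augmented matrix [M | b].
R2 ← R2 − (2/3)·R1: [0, 13/3, 8/3, -11/3, 46/3]
R3 ← R3 + (5/3)·R1: [0, 23/3, 40/3, -25/3, 98/3]
R4 ← R4 − (2/3)·R1: [0, -23/3, -40/3, 25/3, -98/3]
R5 ← R5 − (2/3)·R1: [0, -29/3, 8/3, 19/3, -86/3]
R3 ← R3 − (23/13)·R2: [0, 0, 112/13, -24/13, 72/13]
R4 ← R4 + (23/13)·R2: [0, 0, -112/13, 24/13, -72/13]
R5 ← R5 + (29/13)·R2: [0, 0, 112/13, -24/13, 72/13]
R4 ← R4 + R3: [0, 0, 0, 0, 0]
R5 ← R5 − R3: [0, 0, 0, 0, 0]
The echelon form has 3 nonzero rows, and every pivot lies in the first 4 columns, so rank(M) = rank([M|b]) = 3.
The system is consistent.

yes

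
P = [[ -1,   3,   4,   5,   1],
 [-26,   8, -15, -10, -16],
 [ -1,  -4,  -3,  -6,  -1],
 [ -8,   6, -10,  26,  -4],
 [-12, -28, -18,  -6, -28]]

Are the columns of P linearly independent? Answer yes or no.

Row reduce P to echelon form.
R2 ← R2 − (26)·R1: [0, -70, -119, -140, -42]
R3 ← R3 − R1: [0, -7, -7, -11, -2]
R4 ← R4 − (8)·R1: [0, -18, -42, -14, -12]
R5 ← R5 − (12)·R1: [0, -64, -66, -66, -40]
R3 ← R3 − (1/10)·R2: [0, 0, 49/10, 3, 11/5]
R4 ← R4 − (9/35)·R2: [0, 0, -57/5, 22, -6/5]
R5 ← R5 − (32/35)·R2: [0, 0, 214/5, 62, -8/5]
R4 ← R4 + (114/49)·R3: [0, 0, 0, 1420/49, 192/49]
R5 ← R5 − (428/49)·R3: [0, 0, 0, 1754/49, -1020/49]
R5 ← R5 − (877/710)·R4: [0, 0, 0, 0, -9108/355]
5 pivots among 5 columns.
Every column is a pivot column, so the columns are linearly independent.

yes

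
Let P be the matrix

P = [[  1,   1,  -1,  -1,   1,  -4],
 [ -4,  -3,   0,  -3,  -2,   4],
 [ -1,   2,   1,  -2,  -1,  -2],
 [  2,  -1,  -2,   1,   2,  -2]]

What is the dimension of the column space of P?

3

Row reduce to echelon form.
R2 ← R2 + (4)·R1: [0, 1, -4, -7, 2, -12]
R3 ← R3 + R1: [0, 3, 0, -3, 0, -6]
R4 ← R4 − (2)·R1: [0, -3, 0, 3, 0, 6]
R3 ← R3 − (3)·R2: [0, 0, 12, 18, -6, 30]
R4 ← R4 + (3)·R2: [0, 0, -12, -18, 6, -30]
R4 ← R4 + R3: [0, 0, 0, 0, 0, 0]
Echelon form has 3 nonzero rows, so rank(P) = 3.
The column space has dimension equal to the rank: 3.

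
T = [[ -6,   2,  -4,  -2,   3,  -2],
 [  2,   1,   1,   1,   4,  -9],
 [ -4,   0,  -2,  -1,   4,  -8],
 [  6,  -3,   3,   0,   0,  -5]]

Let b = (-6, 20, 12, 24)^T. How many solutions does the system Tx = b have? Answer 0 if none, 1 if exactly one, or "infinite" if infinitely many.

Row reduce the augmented matrix [T | b].
R2 ← R2 + (1/3)·R1: [0, 5/3, -1/3, 1/3, 5, -29/3, 18]
R3 ← R3 − (2/3)·R1: [0, -4/3, 2/3, 1/3, 2, -20/3, 16]
R4 ← R4 + R1: [0, -1, -1, -2, 3, -7, 18]
R3 ← R3 + (4/5)·R2: [0, 0, 2/5, 3/5, 6, -72/5, 152/5]
R4 ← R4 + (3/5)·R2: [0, 0, -6/5, -9/5, 6, -64/5, 144/5]
R4 ← R4 + (3)·R3: [0, 0, 0, 0, 24, -56, 120]
The echelon form has 4 nonzero rows, and every pivot lies in the first 6 columns, so rank(T) = rank([T|b]) = 4.
The system is consistent.
rank = 4 < 6 unknowns, so there are infinitely many solutions.

infinite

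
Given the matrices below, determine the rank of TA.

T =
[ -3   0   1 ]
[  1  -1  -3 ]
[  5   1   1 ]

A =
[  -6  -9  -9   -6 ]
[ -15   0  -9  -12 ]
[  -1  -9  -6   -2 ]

First compute TA:
[[ 17,  18,  21,  16],
 [ 12,  18,  18,  12],
 [-46, -54, -60, -44]]
Now row reduce the product.
R2 ← R2 − (12/17)·R1: [0, 90/17, 54/17, 12/17]
R3 ← R3 + (46/17)·R1: [0, -90/17, -54/17, -12/17]
R3 ← R3 + R2: [0, 0, 0, 0]
2 nonzero rows, so rank(TA) = 2.

2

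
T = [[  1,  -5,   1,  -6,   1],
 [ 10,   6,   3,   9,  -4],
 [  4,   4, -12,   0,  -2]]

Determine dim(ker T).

Row reduce to echelon form.
R2 ← R2 − (10)·R1: [0, 56, -7, 69, -14]
R3 ← R3 − (4)·R1: [0, 24, -16, 24, -6]
R3 ← R3 − (3/7)·R2: [0, 0, -13, -39/7, 0]
3 nonzero rows, so rank(T) = 3.
T has 5 columns; by rank–nullity, nullity = 5 − 3 = 2.

2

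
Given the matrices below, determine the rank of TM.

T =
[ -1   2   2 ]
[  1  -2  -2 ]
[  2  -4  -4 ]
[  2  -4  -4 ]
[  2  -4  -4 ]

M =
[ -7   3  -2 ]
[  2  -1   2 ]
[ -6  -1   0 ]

First compute TM:
[[ -1,  -7,   6],
 [  1,   7,  -6],
 [  2,  14, -12],
 [  2,  14, -12],
 [  2,  14, -12]]
Now row reduce the product.
R2 ← R2 + R1: [0, 0, 0]
R3 ← R3 + (2)·R1: [0, 0, 0]
R4 ← R4 + (2)·R1: [0, 0, 0]
R5 ← R5 + (2)·R1: [0, 0, 0]
1 nonzero row, so rank(TM) = 1.

1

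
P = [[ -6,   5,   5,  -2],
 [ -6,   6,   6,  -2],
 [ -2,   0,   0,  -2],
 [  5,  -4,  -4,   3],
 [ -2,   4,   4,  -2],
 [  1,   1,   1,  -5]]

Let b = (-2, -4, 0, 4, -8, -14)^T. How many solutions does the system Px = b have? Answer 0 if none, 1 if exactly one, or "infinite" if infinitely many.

Row reduce the augmented matrix [P | b].
R2 ← R2 − R1: [0, 1, 1, 0, -2]
R3 ← R3 − (1/3)·R1: [0, -5/3, -5/3, -4/3, 2/3]
R4 ← R4 + (5/6)·R1: [0, 1/6, 1/6, 4/3, 7/3]
R5 ← R5 − (1/3)·R1: [0, 7/3, 7/3, -4/3, -22/3]
R6 ← R6 + (1/6)·R1: [0, 11/6, 11/6, -16/3, -43/3]
R3 ← R3 + (5/3)·R2: [0, 0, 0, -4/3, -8/3]
R4 ← R4 − (1/6)·R2: [0, 0, 0, 4/3, 8/3]
R5 ← R5 − (7/3)·R2: [0, 0, 0, -4/3, -8/3]
R6 ← R6 − (11/6)·R2: [0, 0, 0, -16/3, -32/3]
R4 ← R4 + R3: [0, 0, 0, 0, 0]
R5 ← R5 − R3: [0, 0, 0, 0, 0]
R6 ← R6 − (4)·R3: [0, 0, 0, 0, 0]
The echelon form has 3 nonzero rows, and every pivot lies in the first 4 columns, so rank(P) = rank([P|b]) = 3.
The system is consistent.
rank = 3 < 4 unknowns, so there are infinitely many solutions.

infinite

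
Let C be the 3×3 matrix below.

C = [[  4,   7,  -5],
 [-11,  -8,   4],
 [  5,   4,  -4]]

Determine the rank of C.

Row reduce to echelon form.
R2 ← R2 + (11/4)·R1: [0, 45/4, -39/4]
R3 ← R3 − (5/4)·R1: [0, -19/4, 9/4]
R3 ← R3 + (19/45)·R2: [0, 0, -28/15]
Echelon form has 3 nonzero rows, so rank(C) = 3.

3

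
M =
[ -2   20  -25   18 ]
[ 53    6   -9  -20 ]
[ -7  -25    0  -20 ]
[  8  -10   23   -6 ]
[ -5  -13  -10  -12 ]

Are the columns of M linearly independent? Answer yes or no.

Row reduce M to echelon form.
R2 ← R2 + (53/2)·R1: [0, 536, -1343/2, 457]
R3 ← R3 − (7/2)·R1: [0, -95, 175/2, -83]
R4 ← R4 + (4)·R1: [0, 70, -77, 66]
R5 ← R5 − (5/2)·R1: [0, -63, 105/2, -57]
R3 ← R3 + (95/536)·R2: [0, 0, -33785/1072, -1073/536]
R4 ← R4 − (35/268)·R2: [0, 0, 5733/536, 1693/268]
R5 ← R5 + (63/536)·R2: [0, 0, -28329/1072, -1761/536]
R4 ← R4 + (11466/33785)·R3: [0, 0, 0, 6568/1165]
R5 ← R5 − (28329/33785)·R3: [0, 0, 0, -1872/1165]
R5 ← R5 + (234/821)·R4: [0, 0, 0, 0]
4 pivots among 4 columns.
Every column is a pivot column, so the columns are linearly independent.

yes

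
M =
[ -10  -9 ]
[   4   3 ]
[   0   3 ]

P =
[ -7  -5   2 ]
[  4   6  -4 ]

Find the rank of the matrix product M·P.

2

First compute MP:
[[ 34,  -4,  16],
 [-16,  -2,  -4],
 [ 12,  18, -12]]
Now row reduce the product.
R2 ← R2 + (8/17)·R1: [0, -66/17, 60/17]
R3 ← R3 − (6/17)·R1: [0, 330/17, -300/17]
R3 ← R3 + (5)·R2: [0, 0, 0]
2 nonzero rows, so rank(MP) = 2.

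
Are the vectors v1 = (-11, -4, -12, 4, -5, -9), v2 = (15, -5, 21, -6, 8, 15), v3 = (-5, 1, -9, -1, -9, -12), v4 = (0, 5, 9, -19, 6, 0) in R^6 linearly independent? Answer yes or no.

Form the matrix with these vectors as rows and row reduce.
R2 ← R2 + (15/11)·R1: [0, -115/11, 51/11, -6/11, 13/11, 30/11]
R3 ← R3 − (5/11)·R1: [0, 31/11, -39/11, -31/11, -74/11, -87/11]
R3 ← R3 + (31/115)·R2: [0, 0, -264/115, -341/115, -737/115, -165/23]
R4 ← R4 + (11/23)·R2: [0, 0, 258/23, -443/23, 151/23, 30/23]
R4 ← R4 + (215/44)·R3: [0, 0, 0, -135/4, -99/4, -135/4]
4 nonzero rows, so the 4 vectors span a space of dimension 4.
Since 4 = 4, the vectors are linearly independent.

yes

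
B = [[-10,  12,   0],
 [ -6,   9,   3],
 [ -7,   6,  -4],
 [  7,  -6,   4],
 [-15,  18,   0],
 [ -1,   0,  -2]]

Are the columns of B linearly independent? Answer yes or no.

Row reduce B to echelon form.
R2 ← R2 − (3/5)·R1: [0, 9/5, 3]
R3 ← R3 − (7/10)·R1: [0, -12/5, -4]
R4 ← R4 + (7/10)·R1: [0, 12/5, 4]
R5 ← R5 − (3/2)·R1: [0, 0, 0]
R6 ← R6 − (1/10)·R1: [0, -6/5, -2]
R3 ← R3 + (4/3)·R2: [0, 0, 0]
R4 ← R4 − (4/3)·R2: [0, 0, 0]
R6 ← R6 + (2/3)·R2: [0, 0, 0]
2 pivots among 3 columns.
Only 2 < 3 pivot columns, so the columns are linearly dependent.

no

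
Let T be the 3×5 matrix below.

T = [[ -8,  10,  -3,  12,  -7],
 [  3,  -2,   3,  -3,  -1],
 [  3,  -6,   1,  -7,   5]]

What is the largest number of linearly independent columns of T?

Row reduce to echelon form.
R2 ← R2 + (3/8)·R1: [0, 7/4, 15/8, 3/2, -29/8]
R3 ← R3 + (3/8)·R1: [0, -9/4, -1/8, -5/2, 19/8]
R3 ← R3 + (9/7)·R2: [0, 0, 16/7, -4/7, -16/7]
Echelon form has 3 nonzero rows, so rank(T) = 3.
The rank gives the maximum number of linearly independent columns: 3.

3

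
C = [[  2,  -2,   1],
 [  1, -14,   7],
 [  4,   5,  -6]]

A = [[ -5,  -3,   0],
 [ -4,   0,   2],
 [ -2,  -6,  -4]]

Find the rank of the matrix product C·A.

First compute CA:
[[ -4, -12,  -8],
 [ 37, -45, -56],
 [-28,  24,  34]]
Now row reduce the product.
R2 ← R2 + (37/4)·R1: [0, -156, -130]
R3 ← R3 − (7)·R1: [0, 108, 90]
R3 ← R3 + (9/13)·R2: [0, 0, 0]
2 nonzero rows, so rank(CA) = 2.

2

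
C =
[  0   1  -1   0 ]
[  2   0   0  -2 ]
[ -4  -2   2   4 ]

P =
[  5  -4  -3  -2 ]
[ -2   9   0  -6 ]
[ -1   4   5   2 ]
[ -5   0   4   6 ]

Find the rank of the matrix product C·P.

2

First compute CP:
[[ -1,   5,  -5,  -8],
 [ 20,  -8, -14, -16],
 [-38,   6,  38,  48]]
Now row reduce the product.
R2 ← R2 + (20)·R1: [0, 92, -114, -176]
R3 ← R3 − (38)·R1: [0, -184, 228, 352]
R3 ← R3 + (2)·R2: [0, 0, 0, 0]
2 nonzero rows, so rank(CP) = 2.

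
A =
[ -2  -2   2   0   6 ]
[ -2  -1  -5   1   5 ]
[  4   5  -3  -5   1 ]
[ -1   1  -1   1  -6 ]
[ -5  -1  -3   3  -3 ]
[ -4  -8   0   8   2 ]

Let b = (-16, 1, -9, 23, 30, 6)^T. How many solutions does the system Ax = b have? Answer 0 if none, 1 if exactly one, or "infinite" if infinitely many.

infinite

Row reduce the augmented matrix [A | b].
R2 ← R2 − R1: [0, 1, -7, 1, -1, 17]
R3 ← R3 + (2)·R1: [0, 1, 1, -5, 13, -41]
R4 ← R4 − (1/2)·R1: [0, 2, -2, 1, -9, 31]
R5 ← R5 − (5/2)·R1: [0, 4, -8, 3, -18, 70]
R6 ← R6 − (2)·R1: [0, -4, -4, 8, -10, 38]
R3 ← R3 − R2: [0, 0, 8, -6, 14, -58]
R4 ← R4 − (2)·R2: [0, 0, 12, -1, -7, -3]
R5 ← R5 − (4)·R2: [0, 0, 20, -1, -14, 2]
R6 ← R6 + (4)·R2: [0, 0, -32, 12, -14, 106]
R4 ← R4 − (3/2)·R3: [0, 0, 0, 8, -28, 84]
R5 ← R5 − (5/2)·R3: [0, 0, 0, 14, -49, 147]
R6 ← R6 + (4)·R3: [0, 0, 0, -12, 42, -126]
R5 ← R5 − (7/4)·R4: [0, 0, 0, 0, 0, 0]
R6 ← R6 + (3/2)·R4: [0, 0, 0, 0, 0, 0]
The echelon form has 4 nonzero rows, and every pivot lies in the first 5 columns, so rank(A) = rank([A|b]) = 4.
The system is consistent.
rank = 4 < 5 unknowns, so there are infinitely many solutions.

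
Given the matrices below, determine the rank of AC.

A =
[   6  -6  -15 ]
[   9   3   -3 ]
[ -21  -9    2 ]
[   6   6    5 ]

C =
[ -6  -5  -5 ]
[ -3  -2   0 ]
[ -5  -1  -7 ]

First compute AC:
[[ 57,  -3,  75],
 [-48, -48, -24],
 [143, 121,  91],
 [-79, -47, -65]]
Now row reduce the product.
R2 ← R2 + (16/19)·R1: [0, -960/19, 744/19]
R3 ← R3 − (143/57)·R1: [0, 2442/19, -1846/19]
R4 ← R4 + (79/57)·R1: [0, -972/19, 740/19]
R3 ← R3 + (407/160)·R2: [0, 0, 49/20]
R4 ← R4 − (81/80)·R2: [0, 0, -7/10]
R4 ← R4 + (2/7)·R3: [0, 0, 0]
3 nonzero rows, so rank(AC) = 3.

3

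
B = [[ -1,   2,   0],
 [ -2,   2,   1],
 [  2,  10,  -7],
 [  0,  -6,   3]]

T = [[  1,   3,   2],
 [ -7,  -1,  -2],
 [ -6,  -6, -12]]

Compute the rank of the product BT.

First compute BT:
[[-15,  -5,  -6],
 [-22, -14, -20],
 [-26,  38,  68],
 [ 24, -12, -24]]
Now row reduce the product.
R2 ← R2 − (22/15)·R1: [0, -20/3, -56/5]
R3 ← R3 − (26/15)·R1: [0, 140/3, 392/5]
R4 ← R4 + (8/5)·R1: [0, -20, -168/5]
R3 ← R3 + (7)·R2: [0, 0, 0]
R4 ← R4 − (3)·R2: [0, 0, 0]
2 nonzero rows, so rank(BT) = 2.

2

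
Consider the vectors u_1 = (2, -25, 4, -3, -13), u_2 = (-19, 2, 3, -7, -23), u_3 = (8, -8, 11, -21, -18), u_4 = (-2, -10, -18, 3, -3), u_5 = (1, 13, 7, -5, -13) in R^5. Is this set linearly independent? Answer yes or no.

yes

Form the matrix with these vectors as rows and row reduce.
R2 ← R2 + (19/2)·R1: [0, -471/2, 41, -71/2, -293/2]
R3 ← R3 − (4)·R1: [0, 92, -5, -9, 34]
R4 ← R4 + R1: [0, -35, -14, 0, -16]
R5 ← R5 − (1/2)·R1: [0, 51/2, 5, -7/2, -13/2]
R3 ← R3 + (184/471)·R2: [0, 0, 5189/471, -10771/471, -10942/471]
R4 ← R4 − (70/471)·R2: [0, 0, -9464/471, 2485/471, 2719/471]
R5 ← R5 + (17/157)·R2: [0, 0, 1482/157, -1153/157, -3511/157]
R4 ← R4 + (9464/5189)·R3: [0, 0, 0, -189049/5189, -189907/5189]
R5 ← R5 − (4446/5189)·R3: [0, 0, 0, 63565/5189, -12755/5189]
R5 ← R5 + (63565/189049)·R4: [0, 0, 0, 0, -2791050/189049]
5 nonzero rows, so the 5 vectors span a space of dimension 5.
Since 5 = 5, the vectors are linearly independent.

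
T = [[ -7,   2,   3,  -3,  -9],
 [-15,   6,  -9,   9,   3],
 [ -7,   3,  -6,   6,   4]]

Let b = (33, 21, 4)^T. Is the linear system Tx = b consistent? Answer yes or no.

Row reduce the augmented matrix [T | b].
R2 ← R2 − (15/7)·R1: [0, 12/7, -108/7, 108/7, 156/7, -348/7]
R3 ← R3 − R1: [0, 1, -9, 9, 13, -29]
R3 ← R3 − (7/12)·R2: [0, 0, 0, 0, 0, 0]
The echelon form has 2 nonzero rows, and every pivot lies in the first 5 columns, so rank(T) = rank([T|b]) = 2.
The system is consistent.

yes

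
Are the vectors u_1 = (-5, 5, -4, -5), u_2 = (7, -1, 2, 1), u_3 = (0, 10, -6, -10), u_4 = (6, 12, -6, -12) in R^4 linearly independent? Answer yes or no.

Form the matrix with these vectors as rows and row reduce.
R2 ← R2 + (7/5)·R1: [0, 6, -18/5, -6]
R4 ← R4 + (6/5)·R1: [0, 18, -54/5, -18]
R3 ← R3 − (5/3)·R2: [0, 0, 0, 0]
R4 ← R4 − (3)·R2: [0, 0, 0, 0]
2 nonzero rows, so the 4 vectors span a space of dimension 2.
Since 2 < 4, the vectors are linearly dependent.

no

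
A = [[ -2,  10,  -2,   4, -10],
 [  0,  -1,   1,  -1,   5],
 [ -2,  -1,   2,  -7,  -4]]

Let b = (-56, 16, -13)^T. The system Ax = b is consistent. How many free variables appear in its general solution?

Row reduce the augmented matrix [A | b].
R3 ← R3 − R1: [0, -11, 4, -11, 6, 43]
R3 ← R3 − (11)·R2: [0, 0, -7, 0, -49, -133]
The echelon form has 3 nonzero rows, and every pivot lies in the first 5 columns, so rank(A) = rank([A|b]) = 3.
The system is consistent.
Free variables = (unknowns) − (rank) = 5 − 3 = 2.

2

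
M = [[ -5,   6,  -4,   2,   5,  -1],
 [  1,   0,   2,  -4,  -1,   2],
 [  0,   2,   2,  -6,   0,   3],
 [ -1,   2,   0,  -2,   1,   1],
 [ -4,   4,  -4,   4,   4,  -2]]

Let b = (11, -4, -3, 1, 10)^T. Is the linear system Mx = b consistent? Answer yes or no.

Row reduce the augmented matrix [M | b].
R2 ← R2 + (1/5)·R1: [0, 6/5, 6/5, -18/5, 0, 9/5, -9/5]
R4 ← R4 − (1/5)·R1: [0, 4/5, 4/5, -12/5, 0, 6/5, -6/5]
R5 ← R5 − (4/5)·R1: [0, -4/5, -4/5, 12/5, 0, -6/5, 6/5]
R3 ← R3 − (5/3)·R2: [0, 0, 0, 0, 0, 0, 0]
R4 ← R4 − (2/3)·R2: [0, 0, 0, 0, 0, 0, 0]
R5 ← R5 + (2/3)·R2: [0, 0, 0, 0, 0, 0, 0]
The echelon form has 2 nonzero rows, and every pivot lies in the first 6 columns, so rank(M) = rank([M|b]) = 2.
The system is consistent.

yes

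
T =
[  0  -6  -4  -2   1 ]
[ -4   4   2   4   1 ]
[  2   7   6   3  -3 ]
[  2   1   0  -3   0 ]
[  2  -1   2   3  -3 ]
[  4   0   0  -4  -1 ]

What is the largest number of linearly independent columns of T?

Row reduce to echelon form.
Swap R1 ↔ R2
R3 ← R3 + (1/2)·R1: [0, 9, 7, 5, -5/2]
R4 ← R4 + (1/2)·R1: [0, 3, 1, -1, 1/2]
R5 ← R5 + (1/2)·R1: [0, 1, 3, 5, -5/2]
R6 ← R6 + R1: [0, 4, 2, 0, 0]
R3 ← R3 + (3/2)·R2: [0, 0, 1, 2, -1]
R4 ← R4 + (1/2)·R2: [0, 0, -1, -2, 1]
R5 ← R5 + (1/6)·R2: [0, 0, 7/3, 14/3, -7/3]
R6 ← R6 + (2/3)·R2: [0, 0, -2/3, -4/3, 2/3]
R4 ← R4 + R3: [0, 0, 0, 0, 0]
R5 ← R5 − (7/3)·R3: [0, 0, 0, 0, 0]
R6 ← R6 + (2/3)·R3: [0, 0, 0, 0, 0]
Echelon form has 3 nonzero rows, so rank(T) = 3.
The rank gives the maximum number of linearly independent columns: 3.

3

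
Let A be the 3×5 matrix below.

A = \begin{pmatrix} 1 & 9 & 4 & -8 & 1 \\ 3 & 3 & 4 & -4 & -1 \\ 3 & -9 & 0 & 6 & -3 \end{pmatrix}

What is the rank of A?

Row reduce to echelon form.
R2 ← R2 − (3)·R1: [0, -24, -8, 20, -4]
R3 ← R3 − (3)·R1: [0, -36, -12, 30, -6]
R3 ← R3 − (3/2)·R2: [0, 0, 0, 0, 0]
Echelon form has 2 nonzero rows, so rank(A) = 2.

2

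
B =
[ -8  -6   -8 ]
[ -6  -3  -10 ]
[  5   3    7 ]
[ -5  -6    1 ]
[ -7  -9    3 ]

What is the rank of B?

Row reduce to echelon form.
R2 ← R2 − (3/4)·R1: [0, 3/2, -4]
R3 ← R3 + (5/8)·R1: [0, -3/4, 2]
R4 ← R4 − (5/8)·R1: [0, -9/4, 6]
R5 ← R5 − (7/8)·R1: [0, -15/4, 10]
R3 ← R3 + (1/2)·R2: [0, 0, 0]
R4 ← R4 + (3/2)·R2: [0, 0, 0]
R5 ← R5 + (5/2)·R2: [0, 0, 0]
Echelon form has 2 nonzero rows, so rank(B) = 2.

2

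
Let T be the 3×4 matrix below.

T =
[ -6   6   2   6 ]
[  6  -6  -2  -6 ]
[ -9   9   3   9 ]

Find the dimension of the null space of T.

Row reduce to echelon form.
R2 ← R2 + R1: [0, 0, 0, 0]
R3 ← R3 − (3/2)·R1: [0, 0, 0, 0]
1 nonzero row, so rank(T) = 1.
T has 4 columns; by rank–nullity, nullity = 4 − 1 = 3.

3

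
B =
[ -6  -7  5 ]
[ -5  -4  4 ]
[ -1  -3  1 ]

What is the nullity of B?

1

Row reduce to echelon form.
R2 ← R2 − (5/6)·R1: [0, 11/6, -1/6]
R3 ← R3 − (1/6)·R1: [0, -11/6, 1/6]
R3 ← R3 + R2: [0, 0, 0]
2 nonzero rows, so rank(B) = 2.
B has 3 columns; by rank–nullity, nullity = 3 − 2 = 1.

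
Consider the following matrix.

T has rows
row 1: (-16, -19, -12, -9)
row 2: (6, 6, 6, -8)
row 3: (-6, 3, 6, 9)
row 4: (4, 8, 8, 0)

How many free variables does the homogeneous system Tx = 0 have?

Row reduce to echelon form.
R2 ← R2 + (3/8)·R1: [0, -9/8, 3/2, -91/8]
R3 ← R3 − (3/8)·R1: [0, 81/8, 21/2, 99/8]
R4 ← R4 + (1/4)·R1: [0, 13/4, 5, -9/4]
R3 ← R3 + (9)·R2: [0, 0, 24, -90]
R4 ← R4 + (26/9)·R2: [0, 0, 28/3, -316/9]
R4 ← R4 − (7/18)·R3: [0, 0, 0, -1/9]
4 nonzero rows, so rank(T) = 4.
T has 4 columns; by rank–nullity, nullity = 4 − 4 = 0.

0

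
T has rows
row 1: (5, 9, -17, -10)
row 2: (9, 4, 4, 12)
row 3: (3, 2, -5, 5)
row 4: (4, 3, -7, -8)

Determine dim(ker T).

0

Row reduce to echelon form.
R2 ← R2 − (9/5)·R1: [0, -61/5, 173/5, 30]
R3 ← R3 − (3/5)·R1: [0, -17/5, 26/5, 11]
R4 ← R4 − (4/5)·R1: [0, -21/5, 33/5, 0]
R3 ← R3 − (17/61)·R2: [0, 0, -271/61, 161/61]
R4 ← R4 − (21/61)·R2: [0, 0, -324/61, -630/61]
R4 ← R4 − (324/271)·R3: [0, 0, 0, -3654/271]
4 nonzero rows, so rank(T) = 4.
T has 4 columns; by rank–nullity, nullity = 4 − 4 = 0.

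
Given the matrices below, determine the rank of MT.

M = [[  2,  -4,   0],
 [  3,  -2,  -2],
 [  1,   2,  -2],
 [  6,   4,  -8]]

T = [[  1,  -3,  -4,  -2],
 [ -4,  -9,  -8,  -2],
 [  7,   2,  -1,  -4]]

2

First compute MT:
[[ 18,  30,  24,   4],
 [ -3,   5,   6,   6],
 [-21, -25, -18,   2],
 [-66, -70, -48,  12]]
Now row reduce the product.
R2 ← R2 + (1/6)·R1: [0, 10, 10, 20/3]
R3 ← R3 + (7/6)·R1: [0, 10, 10, 20/3]
R4 ← R4 + (11/3)·R1: [0, 40, 40, 80/3]
R3 ← R3 − R2: [0, 0, 0, 0]
R4 ← R4 − (4)·R2: [0, 0, 0, 0]
2 nonzero rows, so rank(MT) = 2.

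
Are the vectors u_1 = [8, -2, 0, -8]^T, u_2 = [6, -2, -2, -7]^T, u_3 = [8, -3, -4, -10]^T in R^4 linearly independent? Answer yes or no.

Form the matrix with these vectors as rows and row reduce.
R2 ← R2 − (3/4)·R1: [0, -1/2, -2, -1]
R3 ← R3 − R1: [0, -1, -4, -2]
R3 ← R3 − (2)·R2: [0, 0, 0, 0]
2 nonzero rows, so the 3 vectors span a space of dimension 2.
Since 2 < 3, the vectors are linearly dependent.

no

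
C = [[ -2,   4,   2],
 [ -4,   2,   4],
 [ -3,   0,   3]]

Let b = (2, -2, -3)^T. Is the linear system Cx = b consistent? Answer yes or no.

Row reduce the augmented matrix [C | b].
R2 ← R2 − (2)·R1: [0, -6, 0, -6]
R3 ← R3 − (3/2)·R1: [0, -6, 0, -6]
R3 ← R3 − R2: [0, 0, 0, 0]
The echelon form has 2 nonzero rows, and every pivot lies in the first 3 columns, so rank(C) = rank([C|b]) = 2.
The system is consistent.

yes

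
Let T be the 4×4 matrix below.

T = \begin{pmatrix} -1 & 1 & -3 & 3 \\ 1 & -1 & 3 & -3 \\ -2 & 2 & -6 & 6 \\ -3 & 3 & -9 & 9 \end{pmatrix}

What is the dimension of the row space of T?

1

Row reduce to echelon form.
R2 ← R2 + R1: [0, 0, 0, 0]
R3 ← R3 − (2)·R1: [0, 0, 0, 0]
R4 ← R4 − (3)·R1: [0, 0, 0, 0]
Echelon form has 1 nonzero row, so rank(T) = 1.
The row space has dimension equal to the rank: 1.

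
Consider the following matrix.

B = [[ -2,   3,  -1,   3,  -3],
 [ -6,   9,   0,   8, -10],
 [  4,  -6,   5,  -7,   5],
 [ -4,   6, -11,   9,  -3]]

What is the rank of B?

2

Row reduce to echelon form.
R2 ← R2 − (3)·R1: [0, 0, 3, -1, -1]
R3 ← R3 + (2)·R1: [0, 0, 3, -1, -1]
R4 ← R4 − (2)·R1: [0, 0, -9, 3, 3]
R3 ← R3 − R2: [0, 0, 0, 0, 0]
R4 ← R4 + (3)·R2: [0, 0, 0, 0, 0]
Echelon form has 2 nonzero rows, so rank(B) = 2.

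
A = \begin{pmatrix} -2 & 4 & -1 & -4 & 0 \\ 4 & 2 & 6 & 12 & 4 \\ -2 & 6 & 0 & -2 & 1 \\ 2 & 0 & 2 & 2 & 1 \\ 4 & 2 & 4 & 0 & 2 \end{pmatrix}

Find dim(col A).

Row reduce to echelon form.
R2 ← R2 + (2)·R1: [0, 10, 4, 4, 4]
R3 ← R3 − R1: [0, 2, 1, 2, 1]
R4 ← R4 + R1: [0, 4, 1, -2, 1]
R5 ← R5 + (2)·R1: [0, 10, 2, -8, 2]
R3 ← R3 − (1/5)·R2: [0, 0, 1/5, 6/5, 1/5]
R4 ← R4 − (2/5)·R2: [0, 0, -3/5, -18/5, -3/5]
R5 ← R5 − R2: [0, 0, -2, -12, -2]
R4 ← R4 + (3)·R3: [0, 0, 0, 0, 0]
R5 ← R5 + (10)·R3: [0, 0, 0, 0, 0]
Echelon form has 3 nonzero rows, so rank(A) = 3.
The column space has dimension equal to the rank: 3.

3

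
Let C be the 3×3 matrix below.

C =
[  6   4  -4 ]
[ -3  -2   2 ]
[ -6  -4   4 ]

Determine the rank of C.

1

Row reduce to echelon form.
R2 ← R2 + (1/2)·R1: [0, 0, 0]
R3 ← R3 + R1: [0, 0, 0]
Echelon form has 1 nonzero row, so rank(C) = 1.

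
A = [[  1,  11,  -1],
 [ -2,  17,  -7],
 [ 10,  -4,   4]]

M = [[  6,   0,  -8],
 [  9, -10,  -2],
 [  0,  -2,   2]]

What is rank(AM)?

First compute AM:
[[105, -108, -32],
 [141, -156, -32],
 [ 24,  32, -64]]
Now row reduce the product.
R2 ← R2 − (47/35)·R1: [0, -384/35, 384/35]
R3 ← R3 − (8/35)·R1: [0, 1984/35, -1984/35]
R3 ← R3 + (31/6)·R2: [0, 0, 0]
2 nonzero rows, so rank(AM) = 2.

2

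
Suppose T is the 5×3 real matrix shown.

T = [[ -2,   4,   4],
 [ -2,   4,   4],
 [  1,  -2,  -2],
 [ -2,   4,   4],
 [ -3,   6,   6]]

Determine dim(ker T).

Row reduce to echelon form.
R2 ← R2 − R1: [0, 0, 0]
R3 ← R3 + (1/2)·R1: [0, 0, 0]
R4 ← R4 − R1: [0, 0, 0]
R5 ← R5 − (3/2)·R1: [0, 0, 0]
1 nonzero row, so rank(T) = 1.
T has 3 columns; by rank–nullity, nullity = 3 − 1 = 2.

2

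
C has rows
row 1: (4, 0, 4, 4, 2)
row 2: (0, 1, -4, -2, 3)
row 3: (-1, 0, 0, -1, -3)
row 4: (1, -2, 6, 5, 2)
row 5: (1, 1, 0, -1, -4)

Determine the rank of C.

3

Row reduce to echelon form.
R3 ← R3 + (1/4)·R1: [0, 0, 1, 0, -5/2]
R4 ← R4 − (1/4)·R1: [0, -2, 5, 4, 3/2]
R5 ← R5 − (1/4)·R1: [0, 1, -1, -2, -9/2]
R4 ← R4 + (2)·R2: [0, 0, -3, 0, 15/2]
R5 ← R5 − R2: [0, 0, 3, 0, -15/2]
R4 ← R4 + (3)·R3: [0, 0, 0, 0, 0]
R5 ← R5 − (3)·R3: [0, 0, 0, 0, 0]
Echelon form has 3 nonzero rows, so rank(C) = 3.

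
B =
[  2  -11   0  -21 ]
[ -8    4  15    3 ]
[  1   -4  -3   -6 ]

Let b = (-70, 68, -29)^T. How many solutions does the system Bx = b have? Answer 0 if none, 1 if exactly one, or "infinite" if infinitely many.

infinite

Row reduce the augmented matrix [B | b].
R2 ← R2 + (4)·R1: [0, -40, 15, -81, -212]
R3 ← R3 − (1/2)·R1: [0, 3/2, -3, 9/2, 6]
R3 ← R3 + (3/80)·R2: [0, 0, -39/16, 117/80, -39/20]
The echelon form has 3 nonzero rows, and every pivot lies in the first 4 columns, so rank(B) = rank([B|b]) = 3.
The system is consistent.
rank = 3 < 4 unknowns, so there are infinitely many solutions.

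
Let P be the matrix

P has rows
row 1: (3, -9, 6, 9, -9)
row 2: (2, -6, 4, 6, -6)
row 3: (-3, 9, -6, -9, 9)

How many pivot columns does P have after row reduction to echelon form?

Row reduce to echelon form.
R2 ← R2 − (2/3)·R1: [0, 0, 0, 0, 0]
R3 ← R3 + R1: [0, 0, 0, 0, 0]
Echelon form has 1 nonzero row, so rank(P) = 1.
Each nonzero row contributes one pivot column: 1 pivot columns.

1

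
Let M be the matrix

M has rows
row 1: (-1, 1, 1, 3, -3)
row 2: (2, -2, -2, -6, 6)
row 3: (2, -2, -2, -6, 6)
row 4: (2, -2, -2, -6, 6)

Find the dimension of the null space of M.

Row reduce to echelon form.
R2 ← R2 + (2)·R1: [0, 0, 0, 0, 0]
R3 ← R3 + (2)·R1: [0, 0, 0, 0, 0]
R4 ← R4 + (2)·R1: [0, 0, 0, 0, 0]
1 nonzero row, so rank(M) = 1.
M has 5 columns; by rank–nullity, nullity = 5 − 1 = 4.

4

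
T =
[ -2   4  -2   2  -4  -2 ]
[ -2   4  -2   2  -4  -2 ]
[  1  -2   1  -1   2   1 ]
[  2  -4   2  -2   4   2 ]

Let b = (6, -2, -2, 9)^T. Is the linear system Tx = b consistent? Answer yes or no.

no

Row reduce the augmented matrix [T | b].
R2 ← R2 − R1: [0, 0, 0, 0, 0, 0, -8]
R3 ← R3 + (1/2)·R1: [0, 0, 0, 0, 0, 0, 1]
R4 ← R4 + R1: [0, 0, 0, 0, 0, 0, 15]
R3 ← R3 + (1/8)·R2: [0, 0, 0, 0, 0, 0, 0]
R4 ← R4 + (15/8)·R2: [0, 0, 0, 0, 0, 0, 0]
The echelon form has 2 nonzero rows; the last pivot sits in the augmented column, so rank(T) = 1 but rank([T|b]) = 2.
Since the ranks differ, the system is inconsistent.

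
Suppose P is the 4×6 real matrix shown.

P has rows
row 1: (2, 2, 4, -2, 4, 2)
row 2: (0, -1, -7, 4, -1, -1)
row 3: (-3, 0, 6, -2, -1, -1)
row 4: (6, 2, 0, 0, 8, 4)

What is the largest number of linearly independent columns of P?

4

Row reduce to echelon form.
R3 ← R3 + (3/2)·R1: [0, 3, 12, -5, 5, 2]
R4 ← R4 − (3)·R1: [0, -4, -12, 6, -4, -2]
R3 ← R3 + (3)·R2: [0, 0, -9, 7, 2, -1]
R4 ← R4 − (4)·R2: [0, 0, 16, -10, 0, 2]
R4 ← R4 + (16/9)·R3: [0, 0, 0, 22/9, 32/9, 2/9]
Echelon form has 4 nonzero rows, so rank(P) = 4.
The rank gives the maximum number of linearly independent columns: 4.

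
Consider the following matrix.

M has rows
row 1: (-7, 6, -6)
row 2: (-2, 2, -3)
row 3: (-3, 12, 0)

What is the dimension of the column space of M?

Row reduce to echelon form.
R2 ← R2 − (2/7)·R1: [0, 2/7, -9/7]
R3 ← R3 − (3/7)·R1: [0, 66/7, 18/7]
R3 ← R3 − (33)·R2: [0, 0, 45]
Echelon form has 3 nonzero rows, so rank(M) = 3.
The column space has dimension equal to the rank: 3.

3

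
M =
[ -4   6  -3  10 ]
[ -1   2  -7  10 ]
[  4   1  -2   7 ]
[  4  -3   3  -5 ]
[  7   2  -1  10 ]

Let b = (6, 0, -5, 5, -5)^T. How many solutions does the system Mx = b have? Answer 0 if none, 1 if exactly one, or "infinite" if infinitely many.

Row reduce the augmented matrix [M | b].
R2 ← R2 − (1/4)·R1: [0, 1/2, -25/4, 15/2, -3/2]
R3 ← R3 + R1: [0, 7, -5, 17, 1]
R4 ← R4 + R1: [0, 3, 0, 5, 11]
R5 ← R5 + (7/4)·R1: [0, 25/2, -25/4, 55/2, 11/2]
R3 ← R3 − (14)·R2: [0, 0, 165/2, -88, 22]
R4 ← R4 − (6)·R2: [0, 0, 75/2, -40, 20]
R5 ← R5 − (25)·R2: [0, 0, 150, -160, 43]
R4 ← R4 − (5/11)·R3: [0, 0, 0, 0, 10]
R5 ← R5 − (20/11)·R3: [0, 0, 0, 0, 3]
R5 ← R5 − (3/10)·R4: [0, 0, 0, 0, 0]
The echelon form has 4 nonzero rows; the last pivot sits in the augmented column, so rank(M) = 3 but rank([M|b]) = 4.
Since the ranks differ, the system is inconsistent.
It has no solutions.

0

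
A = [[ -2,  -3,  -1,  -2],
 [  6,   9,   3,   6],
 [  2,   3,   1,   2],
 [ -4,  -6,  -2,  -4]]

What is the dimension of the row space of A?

1

Row reduce to echelon form.
R2 ← R2 + (3)·R1: [0, 0, 0, 0]
R3 ← R3 + R1: [0, 0, 0, 0]
R4 ← R4 − (2)·R1: [0, 0, 0, 0]
Echelon form has 1 nonzero row, so rank(A) = 1.
The row space has dimension equal to the rank: 1.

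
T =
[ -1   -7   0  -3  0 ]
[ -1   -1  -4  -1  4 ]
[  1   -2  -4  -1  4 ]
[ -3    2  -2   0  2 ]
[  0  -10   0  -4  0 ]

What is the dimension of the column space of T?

3

Row reduce to echelon form.
R2 ← R2 − R1: [0, 6, -4, 2, 4]
R3 ← R3 + R1: [0, -9, -4, -4, 4]
R4 ← R4 − (3)·R1: [0, 23, -2, 9, 2]
R3 ← R3 + (3/2)·R2: [0, 0, -10, -1, 10]
R4 ← R4 − (23/6)·R2: [0, 0, 40/3, 4/3, -40/3]
R5 ← R5 + (5/3)·R2: [0, 0, -20/3, -2/3, 20/3]
R4 ← R4 + (4/3)·R3: [0, 0, 0, 0, 0]
R5 ← R5 − (2/3)·R3: [0, 0, 0, 0, 0]
Echelon form has 3 nonzero rows, so rank(T) = 3.
The column space has dimension equal to the rank: 3.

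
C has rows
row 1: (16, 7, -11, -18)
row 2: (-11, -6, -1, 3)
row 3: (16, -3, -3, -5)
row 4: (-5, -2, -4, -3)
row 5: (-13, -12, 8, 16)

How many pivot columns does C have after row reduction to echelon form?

Row reduce to echelon form.
R2 ← R2 + (11/16)·R1: [0, -19/16, -137/16, -75/8]
R3 ← R3 − R1: [0, -10, 8, 13]
R4 ← R4 + (5/16)·R1: [0, 3/16, -119/16, -69/8]
R5 ← R5 + (13/16)·R1: [0, -101/16, -15/16, 11/8]
R3 ← R3 − (160/19)·R2: [0, 0, 1522/19, 1747/19]
R4 ← R4 + (3/19)·R2: [0, 0, -167/19, -192/19]
R5 ← R5 − (101/19)·R2: [0, 0, 847/19, 973/19]
R4 ← R4 + (167/1522)·R3: [0, 0, 0, -25/1522]
R5 ← R5 − (847/1522)·R3: [0, 0, 0, 63/1522]
R5 ← R5 + (63/25)·R4: [0, 0, 0, 0]
Echelon form has 4 nonzero rows, so rank(C) = 4.
Each nonzero row contributes one pivot column: 4 pivot columns.

4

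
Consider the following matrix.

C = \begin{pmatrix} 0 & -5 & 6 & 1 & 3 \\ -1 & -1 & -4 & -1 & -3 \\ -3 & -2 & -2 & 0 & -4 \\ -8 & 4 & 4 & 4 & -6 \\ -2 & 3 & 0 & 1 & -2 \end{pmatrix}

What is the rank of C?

Row reduce to echelon form.
Swap R1 ↔ R2
R3 ← R3 − (3)·R1: [0, 1, 10, 3, 5]
R4 ← R4 − (8)·R1: [0, 12, 36, 12, 18]
R5 ← R5 − (2)·R1: [0, 5, 8, 3, 4]
R3 ← R3 + (1/5)·R2: [0, 0, 56/5, 16/5, 28/5]
R4 ← R4 + (12/5)·R2: [0, 0, 252/5, 72/5, 126/5]
R5 ← R5 + R2: [0, 0, 14, 4, 7]
R4 ← R4 − (9/2)·R3: [0, 0, 0, 0, 0]
R5 ← R5 − (5/4)·R3: [0, 0, 0, 0, 0]
Echelon form has 3 nonzero rows, so rank(C) = 3.

3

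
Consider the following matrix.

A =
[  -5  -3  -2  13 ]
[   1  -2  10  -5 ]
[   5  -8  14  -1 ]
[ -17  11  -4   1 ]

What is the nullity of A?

1

Row reduce to echelon form.
R2 ← R2 + (1/5)·R1: [0, -13/5, 48/5, -12/5]
R3 ← R3 + R1: [0, -11, 12, 12]
R4 ← R4 − (17/5)·R1: [0, 106/5, 14/5, -216/5]
R3 ← R3 − (55/13)·R2: [0, 0, -372/13, 288/13]
R4 ← R4 + (106/13)·R2: [0, 0, 1054/13, -816/13]
R4 ← R4 + (17/6)·R3: [0, 0, 0, 0]
3 nonzero rows, so rank(A) = 3.
A has 4 columns; by rank–nullity, nullity = 4 − 3 = 1.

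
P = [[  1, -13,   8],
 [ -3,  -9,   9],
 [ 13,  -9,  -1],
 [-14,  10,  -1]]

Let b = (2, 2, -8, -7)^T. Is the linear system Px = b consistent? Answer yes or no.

Row reduce the augmented matrix [P | b].
R2 ← R2 + (3)·R1: [0, -48, 33, 8]
R3 ← R3 − (13)·R1: [0, 160, -105, -34]
R4 ← R4 + (14)·R1: [0, -172, 111, 21]
R3 ← R3 + (10/3)·R2: [0, 0, 5, -22/3]
R4 ← R4 − (43/12)·R2: [0, 0, -29/4, -23/3]
R4 ← R4 + (29/20)·R3: [0, 0, 0, -183/10]
The echelon form has 4 nonzero rows; the last pivot sits in the augmented column, so rank(P) = 3 but rank([P|b]) = 4.
Since the ranks differ, the system is inconsistent.

no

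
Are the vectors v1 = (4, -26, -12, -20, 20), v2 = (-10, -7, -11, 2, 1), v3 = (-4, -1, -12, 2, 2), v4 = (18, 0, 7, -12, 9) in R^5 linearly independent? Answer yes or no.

no

Form the matrix with these vectors as rows and row reduce.
R2 ← R2 + (5/2)·R1: [0, -72, -41, -48, 51]
R3 ← R3 + R1: [0, -27, -24, -18, 22]
R4 ← R4 − (9/2)·R1: [0, 117, 61, 78, -81]
R3 ← R3 − (3/8)·R2: [0, 0, -69/8, 0, 23/8]
R4 ← R4 + (13/8)·R2: [0, 0, -45/8, 0, 15/8]
R4 ← R4 − (15/23)·R3: [0, 0, 0, 0, 0]
3 nonzero rows, so the 4 vectors span a space of dimension 3.
Since 3 < 4, the vectors are linearly dependent.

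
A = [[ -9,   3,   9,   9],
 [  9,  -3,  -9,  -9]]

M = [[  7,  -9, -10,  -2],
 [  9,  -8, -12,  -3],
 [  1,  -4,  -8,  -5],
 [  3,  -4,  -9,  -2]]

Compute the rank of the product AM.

1

First compute AM:
[[  0, -15, -99, -54],
 [  0,  15,  99,  54]]
Now row reduce the product.
R2 ← R2 + R1: [0, 0, 0, 0]
1 nonzero row, so rank(AM) = 1.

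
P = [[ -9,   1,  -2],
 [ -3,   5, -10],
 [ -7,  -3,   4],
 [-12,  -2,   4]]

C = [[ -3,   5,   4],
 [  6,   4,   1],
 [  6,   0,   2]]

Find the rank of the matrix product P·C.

3

First compute PC:
[[ 21, -41, -39],
 [-21,   5, -27],
 [ 27, -47, -23],
 [ 48, -68, -42]]
Now row reduce the product.
R2 ← R2 + R1: [0, -36, -66]
R3 ← R3 − (9/7)·R1: [0, 40/7, 190/7]
R4 ← R4 − (16/7)·R1: [0, 180/7, 330/7]
R3 ← R3 + (10/63)·R2: [0, 0, 50/3]
R4 ← R4 + (5/7)·R2: [0, 0, 0]
3 nonzero rows, so rank(PC) = 3.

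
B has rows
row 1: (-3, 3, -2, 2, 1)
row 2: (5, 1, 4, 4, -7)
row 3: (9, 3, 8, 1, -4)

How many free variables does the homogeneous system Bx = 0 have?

Row reduce to echelon form.
R2 ← R2 + (5/3)·R1: [0, 6, 2/3, 22/3, -16/3]
R3 ← R3 + (3)·R1: [0, 12, 2, 7, -1]
R3 ← R3 − (2)·R2: [0, 0, 2/3, -23/3, 29/3]
3 nonzero rows, so rank(B) = 3.
B has 5 columns; by rank–nullity, nullity = 5 − 3 = 2.

2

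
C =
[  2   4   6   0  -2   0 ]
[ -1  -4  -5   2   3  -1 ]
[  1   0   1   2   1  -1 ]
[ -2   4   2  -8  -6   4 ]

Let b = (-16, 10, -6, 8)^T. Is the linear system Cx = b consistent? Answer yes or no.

Row reduce the augmented matrix [C | b].
R2 ← R2 + (1/2)·R1: [0, -2, -2, 2, 2, -1, 2]
R3 ← R3 − (1/2)·R1: [0, -2, -2, 2, 2, -1, 2]
R4 ← R4 + R1: [0, 8, 8, -8, -8, 4, -8]
R3 ← R3 − R2: [0, 0, 0, 0, 0, 0, 0]
R4 ← R4 + (4)·R2: [0, 0, 0, 0, 0, 0, 0]
The echelon form has 2 nonzero rows, and every pivot lies in the first 6 columns, so rank(C) = rank([C|b]) = 2.
The system is consistent.

yes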